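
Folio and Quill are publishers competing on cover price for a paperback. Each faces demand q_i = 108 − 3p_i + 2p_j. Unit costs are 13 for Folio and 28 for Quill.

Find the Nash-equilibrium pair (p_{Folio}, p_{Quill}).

39.5625, 45.1875

Folio's profit: π = (p_{Folio} − 13)(108 − 3p_{Folio} + 2p_{Quill}).
∂π/∂p_{Folio} = 147 − 6p_{Folio} + 2p_{Quill} = 0 ⇒ p_{Folio} = 24.5 + (1/3)p_{Quill}.
Similarly p_{Quill} = 32 + (1/3)p_{Folio}.
Solving the two reaction functions simultaneously: (1 − (1/3)(1/3))p_{Folio} = 24.5 + (1/3)·32, so (8/9)p_{Folio} = 211/6 and p_{Folio} = 39.5625.
Then p_{Quill} = 32 + (1/3)·39.5625 = 45.1875.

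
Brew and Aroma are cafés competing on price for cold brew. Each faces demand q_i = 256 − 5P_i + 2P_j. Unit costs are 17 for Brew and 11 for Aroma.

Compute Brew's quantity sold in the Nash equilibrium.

125

Brew's profit: π = (P_{Brew} − 17)(256 − 5P_{Brew} + 2P_{Aroma}).
∂π/∂P_{Brew} = 341 − 10P_{Brew} + 2P_{Aroma} = 0 ⇒ P_{Brew} = 34.1 + 0.2P_{Aroma}.
Similarly P_{Aroma} = 31.1 + 0.2P_{Brew}.
Plugging P_{Aroma} into Brew's best response: P_{Brew} = 34.1 + 0.2(31.1 + 0.2P_{Brew}) ⇒ 0.96P_{Brew} = 40.32, so P_{Brew} = 42.
Then P_{Aroma} = 31.1 + 0.2·42 = 39.5.
q_{Brew} = 256 − 5·42 + 2·39.5 = 125.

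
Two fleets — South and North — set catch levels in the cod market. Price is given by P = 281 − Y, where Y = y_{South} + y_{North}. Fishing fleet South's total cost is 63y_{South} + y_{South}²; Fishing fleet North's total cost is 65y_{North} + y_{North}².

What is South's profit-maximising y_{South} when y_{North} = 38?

45

Fishing fleet South's profit: π = y_{South}(281 − (y_{South} + y_{North})) − 63y_{South} − y_{South}².
∂π/∂y_{South} = 218 − 4y_{South} − y_{North} = 0, so y_{South} = 54.5 − 0.25y_{North}.
At y_{North} = 38: y_{South} = 54.5 − 0.25·38 = 45.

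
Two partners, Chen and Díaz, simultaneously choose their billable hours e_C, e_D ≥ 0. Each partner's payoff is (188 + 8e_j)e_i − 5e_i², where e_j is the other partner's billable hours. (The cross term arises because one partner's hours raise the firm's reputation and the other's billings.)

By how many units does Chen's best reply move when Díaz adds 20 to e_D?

Chen's payoff is (188 + 8e_D)e_C − 5e_C².
∂π/∂e_C = 188 + 8e_D − 10e_C = 0, so e_C = 18.8 + 0.8e_D.
The reaction-function slope is 0.8, so a 20-unit rise in e_D moves e_C by 0.8 × 20 = 16. Chen's best response rises — the actions are strategic complements.

16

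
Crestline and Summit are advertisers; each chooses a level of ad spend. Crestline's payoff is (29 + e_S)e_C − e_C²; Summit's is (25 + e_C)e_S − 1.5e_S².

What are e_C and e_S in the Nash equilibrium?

22.4, 15.8

Expanding Crestline's payoff: 29e_C + e_Se_C − e_C².
∂π/∂e_C = 29 + e_S − 2e_C = 0, so e_C = 14.5 + 0.5e_S.
Likewise for Summit: e_S = 25/3 + (1/3)e_C.
Substituting the second reaction function into the first: e_C = 14.5 + 0.5(25/3 + (1/3)e_C), which gives (5/6)e_C = 56/3 ⇒ e_C = 22.4.
Then e_S = 25/3 + (1/3)·22.4 = 15.8.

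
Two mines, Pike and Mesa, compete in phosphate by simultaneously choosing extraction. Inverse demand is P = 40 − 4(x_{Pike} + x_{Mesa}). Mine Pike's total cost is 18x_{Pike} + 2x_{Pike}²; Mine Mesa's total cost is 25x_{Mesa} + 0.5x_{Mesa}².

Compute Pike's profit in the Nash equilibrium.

13.5

Mine Pike's profit: π = x_{Pike}(40 − 4(x_{Pike} + x_{Mesa})) − 18x_{Pike} − 2x_{Pike}².
∂π/∂x_{Pike} = 22 − 12x_{Pike} − 4x_{Mesa} = 0, so x_{Pike} = 11/6 − (1/3)x_{Mesa}.
For Mesa: ∂π/∂x_{Mesa} = 15 − 9x_{Mesa} − 4x_{Pike} = 0 ⇒ x_{Mesa} = 5/3 − (4/9)x_{Pike}.
Plugging x_{Mesa} into Pike's best response: x_{Pike} = 11/6 − (1/3)(5/3 − (4/9)x_{Pike}) ⇒ (23/27)x_{Pike} = 23/18, so x_{Pike} = 1.5.
Then x_{Mesa} = 5/3 − (4/9)·1.5 = 1.
Price P = 40 − 4·2.5 = 30.
Pike's profit: (30 − 18)·1.5 − 2(1.5)² = 13.5.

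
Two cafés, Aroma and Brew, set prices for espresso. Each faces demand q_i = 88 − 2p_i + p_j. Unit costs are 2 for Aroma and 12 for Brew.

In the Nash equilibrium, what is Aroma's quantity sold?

60

Aroma's profit: π = (p_{Aroma} − 2)(88 − 2p_{Aroma} + p_{Brew}).
∂π/∂p_{Aroma} = 92 − 4p_{Aroma} + p_{Brew} = 0 ⇒ p_{Aroma} = 23 + 0.25p_{Brew}.
Similarly p_{Brew} = 28 + 0.25p_{Aroma}.
Plugging p_{Brew} into Aroma's best response: p_{Aroma} = 23 + 0.25(28 + 0.25p_{Aroma}) ⇒ 0.9375p_{Aroma} = 30, so p_{Aroma} = 32.
Then p_{Brew} = 28 + 0.25·32 = 36.
q_{Aroma} = 88 − 2·32 + 36 = 60.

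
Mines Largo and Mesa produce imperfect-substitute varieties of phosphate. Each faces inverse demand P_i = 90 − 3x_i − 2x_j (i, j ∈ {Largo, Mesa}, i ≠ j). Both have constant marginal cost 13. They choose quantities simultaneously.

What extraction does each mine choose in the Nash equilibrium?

Mine Largo's profit: π = x_{Largo}(90 − 3x_{Largo} − 2x_{Mesa}) − 13x_{Largo}.
∂π/∂x_{Largo} = 77 − 6x_{Largo} − 2x_{Mesa} = 0 ⇒ x_{Largo} = 77/6 − (1/3)x_{Mesa}.
The game is symmetric, so in equilibrium x_{Mesa} = x_{Largo}: the reaction function gives (4/3)x_{Largo} = 77/6, hence x_{Largo} = 9.625.

9.625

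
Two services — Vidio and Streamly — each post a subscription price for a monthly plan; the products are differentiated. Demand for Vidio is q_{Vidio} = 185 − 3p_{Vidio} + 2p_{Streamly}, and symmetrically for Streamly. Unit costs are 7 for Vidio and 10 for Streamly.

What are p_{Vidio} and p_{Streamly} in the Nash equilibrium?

52.0625, 53.1875

Vidio's profit: π = (p_{Vidio} − 7)(185 − 3p_{Vidio} + 2p_{Streamly}).
∂π/∂p_{Vidio} = 206 − 6p_{Vidio} + 2p_{Streamly} = 0 ⇒ p_{Vidio} = 103/3 + (1/3)p_{Streamly}.
Similarly p_{Streamly} = 215/6 + (1/3)p_{Vidio}.
Solving the two reaction functions simultaneously: (1 − (1/3)(1/3))p_{Vidio} = 103/3 + (1/3)·(215/6), so (8/9)p_{Vidio} = 833/18 and p_{Vidio} = 52.0625.
Then p_{Streamly} = 215/6 + (1/3)·52.0625 = 53.1875.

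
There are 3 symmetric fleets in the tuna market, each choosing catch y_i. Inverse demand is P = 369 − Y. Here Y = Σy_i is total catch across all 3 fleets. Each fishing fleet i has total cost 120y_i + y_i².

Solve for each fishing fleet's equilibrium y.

41.5

A representative fishing fleet's profit is π_i = y_i(369 − Y) − 120y_i − y_i², with Y = y_i + Σ_{j≠i} y_j.
First-order condition: 249 − 4y_i − Σ_{j≠i} y_j = 0.
With identical fishing fleets, set every y_j = y: then 249 − 4y − 2y = 0, i.e. y = 249/6 = 41.5.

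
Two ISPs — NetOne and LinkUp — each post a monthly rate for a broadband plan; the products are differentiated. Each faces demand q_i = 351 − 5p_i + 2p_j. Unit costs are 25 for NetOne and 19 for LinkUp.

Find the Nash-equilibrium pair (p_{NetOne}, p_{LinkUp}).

58.875, 56.375

NetOne's profit: π = (p_{NetOne} − 25)(351 − 5p_{NetOne} + 2p_{LinkUp}).
∂π/∂p_{NetOne} = 476 − 10p_{NetOne} + 2p_{LinkUp} = 0 ⇒ p_{NetOne} = 47.6 + 0.2p_{LinkUp}.
Similarly p_{LinkUp} = 44.6 + 0.2p_{NetOne}.
Substituting the second reaction function into the first: p_{NetOne} = 47.6 + 0.2(44.6 + 0.2p_{NetOne}), which gives 0.96p_{NetOne} = 56.52 ⇒ p_{NetOne} = 58.875.
Then p_{LinkUp} = 44.6 + 0.2·58.875 = 56.375.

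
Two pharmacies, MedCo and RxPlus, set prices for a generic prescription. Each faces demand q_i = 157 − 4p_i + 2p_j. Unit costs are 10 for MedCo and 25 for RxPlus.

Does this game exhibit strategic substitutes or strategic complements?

MedCo's profit: π = (p_{MedCo} − 10)(157 − 4p_{MedCo} + 2p_{RxPlus}).
∂π/∂p_{MedCo} = 197 − 8p_{MedCo} + 2p_{RxPlus} = 0 ⇒ p_{MedCo} = 24.625 + 0.25p_{RxPlus}.
The best-response slope dp_{MedCo}/dp_{RxPlus} = 0.25 > 0: the reaction function is upward-sloping, so the choices are strategic complements.

strategic complements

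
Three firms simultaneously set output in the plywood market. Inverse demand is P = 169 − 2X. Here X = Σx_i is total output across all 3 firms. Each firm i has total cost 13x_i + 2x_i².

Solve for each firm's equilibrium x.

13

A representative firm's profit is π_i = x_i(169 − 2X) − 13x_i − 2x_i², with X = x_i + Σ_{j≠i} x_j.
First-order condition: 156 − 8x_i − 2Σ_{j≠i} x_j = 0.
With identical firms, set every x_j = x: then 156 − 8x − 4x = 0, i.e. x = 156/12 = 13.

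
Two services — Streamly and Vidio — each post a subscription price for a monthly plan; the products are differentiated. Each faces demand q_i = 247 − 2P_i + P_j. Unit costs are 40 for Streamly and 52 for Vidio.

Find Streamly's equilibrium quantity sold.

Streamly's profit: π = (P_{Streamly} − 40)(247 − 2P_{Streamly} + P_{Vidio}).
∂π/∂P_{Streamly} = 327 − 4P_{Streamly} + P_{Vidio} = 0 ⇒ P_{Streamly} = 81.75 + 0.25P_{Vidio}.
Similarly P_{Vidio} = 87.75 + 0.25P_{Streamly}.
Substituting the second reaction function into the first: P_{Streamly} = 81.75 + 0.25(87.75 + 0.25P_{Streamly}), which gives 0.9375P_{Streamly} = 103.6875 ⇒ P_{Streamly} = 110.6.
Then P_{Vidio} = 87.75 + 0.25·110.6 = 115.4.
q_{Streamly} = 247 − 2·110.6 + 115.4 = 141.2.

141.2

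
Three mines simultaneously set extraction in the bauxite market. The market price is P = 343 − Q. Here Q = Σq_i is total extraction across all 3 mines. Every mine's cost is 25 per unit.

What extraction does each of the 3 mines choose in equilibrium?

79.5

A representative mine's profit is π_i = q_i(343 − Q) − 25q_i, with Q = q_i + Σ_{j≠i} q_j.
First-order condition: 318 − 2q_i − Σ_{j≠i} q_j = 0.
With identical mines, set every q_j = q: then 318 − 2q − 2q = 0, i.e. q = 318/4 = 79.5.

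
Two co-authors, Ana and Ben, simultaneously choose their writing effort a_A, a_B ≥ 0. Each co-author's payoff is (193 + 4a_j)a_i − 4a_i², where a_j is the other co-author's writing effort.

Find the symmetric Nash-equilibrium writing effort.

Ana's payoff is (193 + 4a_B)a_A − 4a_A².
∂π/∂a_A = 193 + 4a_B − 8a_A = 0, so a_A = 24.125 + 0.5a_B.
The game is symmetric, so in equilibrium a_B = a_A: the reaction function gives 0.5a_A = 24.125, hence a_A = 48.25.

48.25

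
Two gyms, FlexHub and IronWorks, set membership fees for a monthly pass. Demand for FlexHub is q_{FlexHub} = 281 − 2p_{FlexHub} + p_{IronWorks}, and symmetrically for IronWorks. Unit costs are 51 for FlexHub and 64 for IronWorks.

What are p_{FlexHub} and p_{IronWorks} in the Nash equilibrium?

FlexHub's profit: π = (p_{FlexHub} − 51)(281 − 2p_{FlexHub} + p_{IronWorks}).
∂π/∂p_{FlexHub} = 383 − 4p_{FlexHub} + p_{IronWorks} = 0 ⇒ p_{FlexHub} = 95.75 + 0.25p_{IronWorks}.
Similarly p_{IronWorks} = 102.25 + 0.25p_{FlexHub}.
Plugging p_{IronWorks} into FlexHub's best response: p_{FlexHub} = 95.75 + 0.25(102.25 + 0.25p_{FlexHub}) ⇒ 0.9375p_{FlexHub} = 121.3125, so p_{FlexHub} = 129.4.
Then p_{IronWorks} = 102.25 + 0.25·129.4 = 134.6.

129.4, 134.6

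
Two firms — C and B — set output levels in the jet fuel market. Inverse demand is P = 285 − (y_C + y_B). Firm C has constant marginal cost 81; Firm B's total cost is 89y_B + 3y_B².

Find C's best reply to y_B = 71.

Firm C's profit: π = y_C(285 − (y_C + y_B)) − 81y_C.
∂π/∂y_C = 204 − 2y_C − y_B = 0, so y_C = 102 − 0.5y_B.
At y_B = 71: y_C = 102 − 0.5·71 = 66.5.

66.5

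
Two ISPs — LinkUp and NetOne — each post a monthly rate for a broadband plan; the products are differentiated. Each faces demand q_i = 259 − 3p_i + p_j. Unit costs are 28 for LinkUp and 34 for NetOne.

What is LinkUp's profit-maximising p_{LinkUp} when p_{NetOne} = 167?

85

LinkUp's profit: π = (p_{LinkUp} − 28)(259 − 3p_{LinkUp} + p_{NetOne}).
∂π/∂p_{LinkUp} = 343 − 6p_{LinkUp} + p_{NetOne} = 0 ⇒ p_{LinkUp} = 343/6 + (1/6)p_{NetOne}.
At p_{NetOne} = 167: p_{LinkUp} = 343/6 + (1/6)·167 = 85.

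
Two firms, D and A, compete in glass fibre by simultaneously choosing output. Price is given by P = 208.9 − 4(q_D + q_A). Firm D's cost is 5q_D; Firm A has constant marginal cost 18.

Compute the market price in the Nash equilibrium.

Firm D's profit: π = q_D(208.9 − 4(q_D + q_A)) − 5q_D.
∂π/∂q_D = 203.9 − 8q_D − 4q_A = 0, so q_D = 25.4875 − 0.5q_A.
By the same steps for A: q_A = 23.8625 − 0.5q_D.
Plugging q_A into D's best response: q_D = 25.4875 − 0.5(23.8625 − 0.5q_D) ⇒ 0.75q_D = 2169/160, so q_D = 18.075.
Then q_A = 23.8625 − 0.5·18.075 = 14.825.
Equilibrium price: P = 208.9 − 4·32.9 = 77.3.

77.3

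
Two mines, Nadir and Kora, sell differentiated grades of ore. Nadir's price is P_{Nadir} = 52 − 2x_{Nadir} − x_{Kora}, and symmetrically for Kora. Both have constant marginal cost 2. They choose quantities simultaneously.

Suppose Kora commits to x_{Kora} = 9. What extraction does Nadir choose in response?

Mine Nadir's profit: π = x_{Nadir}(52 − 2x_{Nadir} − x_{Kora}) − 2x_{Nadir}.
∂π/∂x_{Nadir} = 50 − 4x_{Nadir} − x_{Kora} = 0 ⇒ x_{Nadir} = 12.5 − 0.25x_{Kora}.
At x_{Kora} = 9: x_{Nadir} = 12.5 − 0.25·9 = 10.25.

10.25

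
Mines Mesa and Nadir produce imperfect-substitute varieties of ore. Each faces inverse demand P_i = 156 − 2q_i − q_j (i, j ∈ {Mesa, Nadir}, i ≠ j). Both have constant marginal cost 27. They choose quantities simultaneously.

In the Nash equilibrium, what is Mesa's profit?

1331.28

Mine Mesa's profit: π = q_{Mesa}(156 − 2q_{Mesa} − q_{Nadir}) − 27q_{Mesa}.
∂π/∂q_{Mesa} = 129 − 4q_{Mesa} − q_{Nadir} = 0 ⇒ q_{Mesa} = 32.25 − 0.25q_{Nadir}.
Setting q_{Mesa} = q_{Nadir} in the reaction function: q_{Mesa} = 32.25 − 0.25q_{Mesa}, so q_{Mesa} = 32.25 / 1.25 = 25.8.
P_{Mesa} = 156 − 2·25.8 − 25.8 = 78.6.
Profit = (78.6 − 27)·25.8 = 1331.28.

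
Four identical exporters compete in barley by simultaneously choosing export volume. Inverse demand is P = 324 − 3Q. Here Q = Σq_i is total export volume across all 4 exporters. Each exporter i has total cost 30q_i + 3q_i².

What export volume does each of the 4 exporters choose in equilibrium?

14

A representative exporter's profit is π_i = q_i(324 − 3Q) − 30q_i − 3q_i², with Q = q_i + Σ_{j≠i} q_j.
First-order condition: 294 − 12q_i − 3Σ_{j≠i} q_j = 0.
With identical exporters, set every q_j = q: then 294 − 12q − 9q = 0, i.e. q = 294/21 = 14.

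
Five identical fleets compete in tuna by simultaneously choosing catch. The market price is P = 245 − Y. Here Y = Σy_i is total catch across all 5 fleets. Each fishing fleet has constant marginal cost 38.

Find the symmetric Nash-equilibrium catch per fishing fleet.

A representative fishing fleet's profit is π_i = y_i(245 − Y) − 38y_i, with Y = y_i + Σ_{j≠i} y_j.
First-order condition: 207 − 2y_i − Σ_{j≠i} y_j = 0.
In a symmetric equilibrium every fishing fleet chooses the same y, so Σ_{j≠i} y_j = 4y. The condition becomes 207 − 6y = 0, giving y = 207/6 = 34.5.

34.5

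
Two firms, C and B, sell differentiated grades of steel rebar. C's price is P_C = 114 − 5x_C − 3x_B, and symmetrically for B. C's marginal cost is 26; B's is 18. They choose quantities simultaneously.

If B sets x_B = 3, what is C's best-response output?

7.9

Firm C's profit: π = x_C(114 − 5x_C − 3x_B) − 26x_C.
∂π/∂x_C = 88 − 10x_C − 3x_B = 0 ⇒ x_C = 8.8 − 0.3x_B.
At x_B = 3: x_C = 8.8 − 0.3·3 = 7.9.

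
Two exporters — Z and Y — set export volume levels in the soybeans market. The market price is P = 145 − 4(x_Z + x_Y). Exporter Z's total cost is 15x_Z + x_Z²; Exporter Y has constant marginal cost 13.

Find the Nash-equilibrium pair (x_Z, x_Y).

Exporter Z's profit: π = x_Z(145 − 4(x_Z + x_Y)) − 15x_Z − x_Z².
∂π/∂x_Z = 130 − 10x_Z − 4x_Y = 0, so x_Z = 13 − 0.4x_Y.
For Y: ∂π/∂x_Y = 132 − 8x_Y − 4x_Z = 0 ⇒ x_Y = 16.5 − 0.5x_Z.
Plugging x_Y into Z's best response: x_Z = 13 − 0.4(16.5 − 0.5x_Z) ⇒ 0.8x_Z = 6.4, so x_Z = 8.
Then x_Y = 16.5 − 0.5·8 = 12.5.

8, 12.5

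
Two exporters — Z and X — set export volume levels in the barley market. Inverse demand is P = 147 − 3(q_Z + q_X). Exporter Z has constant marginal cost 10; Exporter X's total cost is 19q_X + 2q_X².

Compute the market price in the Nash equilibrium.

68

Exporter Z's profit: π = q_Z(147 − 3(q_Z + q_X)) − 10q_Z.
∂π/∂q_Z = 137 − 6q_Z − 3q_X = 0, so q_Z = 137/6 − 0.5q_X.
For X: ∂π/∂q_X = 128 − 10q_X − 3q_Z = 0 ⇒ q_X = 12.8 − 0.3q_Z.
Solving the two reaction functions simultaneously: (1 − (−0.5)(−0.3))q_Z = 137/6 − 0.5·12.8, so 0.85q_Z = 493/30 and q_Z = 58/3.
Then q_X = 12.8 − 0.3·(58/3) = 7.
Equilibrium price: P = 147 − 3·(79/3) = 68.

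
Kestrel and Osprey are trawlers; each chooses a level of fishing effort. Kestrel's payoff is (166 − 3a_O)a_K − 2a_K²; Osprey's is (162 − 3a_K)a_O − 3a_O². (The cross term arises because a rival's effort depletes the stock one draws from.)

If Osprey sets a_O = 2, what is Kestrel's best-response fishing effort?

Expanding Kestrel's payoff: 166a_K − 3a_Oa_K − 2a_K².
∂π/∂a_K = 166 − 3a_O − 4a_K = 0, so a_K = 41.5 − 0.75a_O.
At a_O = 2: a_K = 41.5 − 0.75·2 = 40.

40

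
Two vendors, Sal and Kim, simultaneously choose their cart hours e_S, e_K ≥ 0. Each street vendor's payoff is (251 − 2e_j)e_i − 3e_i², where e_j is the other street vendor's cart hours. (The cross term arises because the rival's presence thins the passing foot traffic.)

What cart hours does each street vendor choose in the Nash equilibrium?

31.375

Sal's payoff is (251 − 2e_K)e_S − 3e_S².
∂π/∂e_S = 251 − 2e_K − 6e_S = 0, so e_S = 251/6 − (1/3)e_K.
By symmetry e_K = e_S; substituting into the reaction function, (4/3)e_S = 251/6 and e_S = 31.375.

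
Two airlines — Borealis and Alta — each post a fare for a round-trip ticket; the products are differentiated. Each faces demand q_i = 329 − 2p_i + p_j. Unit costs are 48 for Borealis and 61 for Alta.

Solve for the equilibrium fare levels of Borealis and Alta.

Borealis's profit: π = (p_{Borealis} − 48)(329 − 2p_{Borealis} + p_{Alta}).
∂π/∂p_{Borealis} = 425 − 4p_{Borealis} + p_{Alta} = 0 ⇒ p_{Borealis} = 106.25 + 0.25p_{Alta}.
Similarly p_{Alta} = 112.75 + 0.25p_{Borealis}.
Solving the two reaction functions simultaneously: (1 − (0.25)(0.25))p_{Borealis} = 106.25 + 0.25·112.75, so 0.9375p_{Borealis} = 134.4375 and p_{Borealis} = 143.4.
Then p_{Alta} = 112.75 + 0.25·143.4 = 148.6.

143.4, 148.6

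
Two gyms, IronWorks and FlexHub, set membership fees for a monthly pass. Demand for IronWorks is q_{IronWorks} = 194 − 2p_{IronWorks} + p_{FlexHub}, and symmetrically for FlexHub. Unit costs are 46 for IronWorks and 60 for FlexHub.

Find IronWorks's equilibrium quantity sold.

102.4

IronWorks's profit: π = (p_{IronWorks} − 46)(194 − 2p_{IronWorks} + p_{FlexHub}).
∂π/∂p_{IronWorks} = 286 − 4p_{IronWorks} + p_{FlexHub} = 0 ⇒ p_{IronWorks} = 71.5 + 0.25p_{FlexHub}.
Similarly p_{FlexHub} = 78.5 + 0.25p_{IronWorks}.
Plugging p_{FlexHub} into IronWorks's best response: p_{IronWorks} = 71.5 + 0.25(78.5 + 0.25p_{IronWorks}) ⇒ 0.9375p_{IronWorks} = 91.125, so p_{IronWorks} = 97.2.
Then p_{FlexHub} = 78.5 + 0.25·97.2 = 102.8.
q_{IronWorks} = 194 − 2·97.2 + 102.8 = 102.4.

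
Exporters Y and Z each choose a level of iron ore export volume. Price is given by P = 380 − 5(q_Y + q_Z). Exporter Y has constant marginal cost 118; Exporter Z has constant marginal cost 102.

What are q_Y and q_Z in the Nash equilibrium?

16.4, 19.6

Exporter Y's profit: π = q_Y(380 − 5(q_Y + q_Z)) − 118q_Y.
∂π/∂q_Y = 262 − 10q_Y − 5q_Z = 0, so q_Y = 26.2 − 0.5q_Z.
By the same steps for Z: q_Z = 27.8 − 0.5q_Y.
Substituting the second reaction function into the first: q_Y = 26.2 − 0.5(27.8 − 0.5q_Y), which gives 0.75q_Y = 12.3 ⇒ q_Y = 16.4.
Then q_Z = 27.8 − 0.5·16.4 = 19.6.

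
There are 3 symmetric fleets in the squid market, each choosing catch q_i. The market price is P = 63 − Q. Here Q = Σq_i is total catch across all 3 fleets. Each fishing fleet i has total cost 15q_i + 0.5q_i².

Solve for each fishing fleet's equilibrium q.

9.6

A representative fishing fleet's profit is π_i = q_i(63 − Q) − 15q_i − 0.5q_i², with Q = q_i + Σ_{j≠i} q_j.
First-order condition: 48 − 3q_i − Σ_{j≠i} q_j = 0.
Imposing symmetry (q_j = q for all j) turns Σ_{j≠i} q_j into 2q, so 48 = 5q and q = 9.6.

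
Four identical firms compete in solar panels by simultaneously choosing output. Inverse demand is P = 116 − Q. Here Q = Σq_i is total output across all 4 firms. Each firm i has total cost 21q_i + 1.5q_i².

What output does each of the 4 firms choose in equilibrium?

11.875

A representative firm's profit is π_i = q_i(116 − Q) − 21q_i − 1.5q_i², with Q = q_i + Σ_{j≠i} q_j.
First-order condition: 95 − 5q_i − Σ_{j≠i} q_j = 0.
In a symmetric equilibrium every firm chooses the same q, so Σ_{j≠i} q_j = 3q. The condition becomes 95 − 8q = 0, giving q = 95/8 = 11.875.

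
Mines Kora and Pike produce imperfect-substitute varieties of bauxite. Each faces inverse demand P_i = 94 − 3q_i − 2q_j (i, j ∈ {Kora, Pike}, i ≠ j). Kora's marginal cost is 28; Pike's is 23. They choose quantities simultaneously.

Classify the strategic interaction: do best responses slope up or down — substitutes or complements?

strategic substitutes

Mine Kora's profit: π = q_{Kora}(94 − 3q_{Kora} − 2q_{Pike}) − 28q_{Kora}.
∂π/∂q_{Kora} = 66 − 6q_{Kora} − 2q_{Pike} = 0 ⇒ q_{Kora} = 11 − (1/3)q_{Pike}.
The best-response slope dq_{Kora}/dq_{Pike} = −1/3 < 0: the reaction function is downward-sloping, so the choices are strategic substitutes.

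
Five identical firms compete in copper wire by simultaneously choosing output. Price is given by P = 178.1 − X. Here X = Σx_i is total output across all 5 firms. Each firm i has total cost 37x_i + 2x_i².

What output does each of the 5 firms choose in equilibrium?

14.11

A representative firm's profit is π_i = x_i(178.1 − X) − 37x_i − 2x_i², with X = x_i + Σ_{j≠i} x_j.
First-order condition: 141.1 − 6x_i − Σ_{j≠i} x_j = 0.
In a symmetric equilibrium every firm chooses the same x, so Σ_{j≠i} x_j = 4x. The condition becomes 141.1 − 10x = 0, giving x = 141.1/10 = 14.11.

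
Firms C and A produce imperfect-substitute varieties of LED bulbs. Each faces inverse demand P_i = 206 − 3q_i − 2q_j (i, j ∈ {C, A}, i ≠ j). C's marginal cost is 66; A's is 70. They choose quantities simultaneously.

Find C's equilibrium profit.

945.1875

Firm C's profit: π = q_C(206 − 3q_C − 2q_A) − 66q_C.
∂π/∂q_C = 140 − 6q_C − 2q_A = 0 ⇒ q_C = 70/3 − (1/3)q_A.
Similarly q_A = 68/3 − (1/3)q_C.
Plugging q_A into C's best response: q_C = 70/3 − (1/3)(68/3 − (1/3)q_C) ⇒ (8/9)q_C = 142/9, so q_C = 17.75.
Then q_A = 68/3 − (1/3)·17.75 = 16.75.
P_C = 206 − 3·17.75 − 2·16.75 = 119.25.
Profit = (119.25 − 66)·17.75 = 945.1875.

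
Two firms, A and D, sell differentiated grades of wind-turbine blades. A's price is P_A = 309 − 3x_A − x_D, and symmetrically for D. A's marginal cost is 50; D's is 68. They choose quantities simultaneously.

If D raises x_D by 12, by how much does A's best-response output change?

-2

Firm A's profit: π = x_A(309 − 3x_A − x_D) − 50x_A.
∂π/∂x_A = 259 − 6x_A − x_D = 0 ⇒ x_A = 259/6 − (1/6)x_D.
The reaction-function slope is −1/6, so a 12-unit rise in x_D moves x_A by −1/6 × 12 = −2. A's best response falls — the actions are strategic substitutes.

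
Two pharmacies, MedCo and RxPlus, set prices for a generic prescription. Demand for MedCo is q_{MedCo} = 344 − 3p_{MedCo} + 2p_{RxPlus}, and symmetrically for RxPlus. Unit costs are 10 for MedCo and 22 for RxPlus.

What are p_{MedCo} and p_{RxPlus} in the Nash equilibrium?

95.75, 100.25

MedCo's profit: π = (p_{MedCo} − 10)(344 − 3p_{MedCo} + 2p_{RxPlus}).
∂π/∂p_{MedCo} = 374 − 6p_{MedCo} + 2p_{RxPlus} = 0 ⇒ p_{MedCo} = 187/3 + (1/3)p_{RxPlus}.
Similarly p_{RxPlus} = 205/3 + (1/3)p_{MedCo}.
Solving the two reaction functions simultaneously: (1 − (1/3)(1/3))p_{MedCo} = 187/3 + (1/3)·(205/3), so (8/9)p_{MedCo} = 766/9 and p_{MedCo} = 95.75.
Then p_{RxPlus} = 205/3 + (1/3)·95.75 = 100.25.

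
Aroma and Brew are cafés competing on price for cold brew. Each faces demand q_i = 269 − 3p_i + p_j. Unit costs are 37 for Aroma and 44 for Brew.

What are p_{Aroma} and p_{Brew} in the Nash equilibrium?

76.6, 79.6

Aroma's profit: π = (p_{Aroma} − 37)(269 − 3p_{Aroma} + p_{Brew}).
∂π/∂p_{Aroma} = 380 − 6p_{Aroma} + p_{Brew} = 0 ⇒ p_{Aroma} = 190/3 + (1/6)p_{Brew}.
Similarly p_{Brew} = 401/6 + (1/6)p_{Aroma}.
Plugging p_{Brew} into Aroma's best response: p_{Aroma} = 190/3 + (1/6)(401/6 + (1/6)p_{Aroma}) ⇒ (35/36)p_{Aroma} = 2681/36, so p_{Aroma} = 76.6.
Then p_{Brew} = 401/6 + (1/6)·76.6 = 79.6.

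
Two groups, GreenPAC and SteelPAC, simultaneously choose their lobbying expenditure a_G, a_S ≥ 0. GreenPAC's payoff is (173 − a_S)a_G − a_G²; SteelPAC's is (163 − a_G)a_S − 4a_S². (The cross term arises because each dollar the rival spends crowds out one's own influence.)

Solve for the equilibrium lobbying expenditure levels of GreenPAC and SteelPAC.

81.4, 10.2

Expanding GreenPAC's payoff: 173a_G − a_Sa_G − a_G².
∂π/∂a_G = 173 − a_S − 2a_G = 0, so a_G = 86.5 − 0.5a_S.
Likewise for SteelPAC: a_S = 20.375 − 0.125a_G.
Plugging a_S into GreenPAC's best response: a_G = 86.5 − 0.5(20.375 − 0.125a_G) ⇒ 0.9375a_G = 76.3125, so a_G = 81.4.
Then a_S = 20.375 − 0.125·81.4 = 10.2.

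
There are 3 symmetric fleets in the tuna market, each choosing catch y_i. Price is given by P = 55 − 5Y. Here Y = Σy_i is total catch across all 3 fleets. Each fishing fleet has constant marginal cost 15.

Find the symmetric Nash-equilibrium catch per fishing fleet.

A representative fishing fleet's profit is π_i = y_i(55 − 5Y) − 15y_i, with Y = y_i + Σ_{j≠i} y_j.
First-order condition: 40 − 10y_i − 5Σ_{j≠i} y_j = 0.
Imposing symmetry (y_j = y for all j) turns Σ_{j≠i} y_j into 2y, so 40 = 20y and y = 2.

2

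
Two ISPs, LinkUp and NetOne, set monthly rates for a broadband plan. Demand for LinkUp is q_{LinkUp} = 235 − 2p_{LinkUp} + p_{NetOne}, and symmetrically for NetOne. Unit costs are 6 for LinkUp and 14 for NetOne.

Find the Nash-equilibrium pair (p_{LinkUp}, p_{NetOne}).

83.4, 86.6

LinkUp's profit: π = (p_{LinkUp} − 6)(235 − 2p_{LinkUp} + p_{NetOne}).
∂π/∂p_{LinkUp} = 247 − 4p_{LinkUp} + p_{NetOne} = 0 ⇒ p_{LinkUp} = 61.75 + 0.25p_{NetOne}.
Similarly p_{NetOne} = 65.75 + 0.25p_{LinkUp}.
Solving the two reaction functions simultaneously: (1 − (0.25)(0.25))p_{LinkUp} = 61.75 + 0.25·65.75, so 0.9375p_{LinkUp} = 78.1875 and p_{LinkUp} = 83.4.
Then p_{NetOne} = 65.75 + 0.25·83.4 = 86.6.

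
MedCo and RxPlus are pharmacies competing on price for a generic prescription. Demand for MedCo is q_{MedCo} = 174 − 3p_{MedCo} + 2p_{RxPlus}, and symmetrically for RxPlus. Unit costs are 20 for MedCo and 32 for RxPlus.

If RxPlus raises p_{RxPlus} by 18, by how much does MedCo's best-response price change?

MedCo's profit: π = (p_{MedCo} − 20)(174 − 3p_{MedCo} + 2p_{RxPlus}).
∂π/∂p_{MedCo} = 234 − 6p_{MedCo} + 2p_{RxPlus} = 0 ⇒ p_{MedCo} = 39 + (1/3)p_{RxPlus}.
The reaction-function slope is 1/3, so an 18-unit rise in p_{RxPlus} moves p_{MedCo} by 1/3 × 18 = 6. MedCo's best response rises — the actions are strategic complements.

6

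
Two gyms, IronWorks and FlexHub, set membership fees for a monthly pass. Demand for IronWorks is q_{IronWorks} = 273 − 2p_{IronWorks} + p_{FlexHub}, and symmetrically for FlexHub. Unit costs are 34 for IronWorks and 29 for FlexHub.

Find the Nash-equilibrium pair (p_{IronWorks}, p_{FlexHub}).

IronWorks's profit: π = (p_{IronWorks} − 34)(273 − 2p_{IronWorks} + p_{FlexHub}).
∂π/∂p_{IronWorks} = 341 − 4p_{IronWorks} + p_{FlexHub} = 0 ⇒ p_{IronWorks} = 85.25 + 0.25p_{FlexHub}.
Similarly p_{FlexHub} = 82.75 + 0.25p_{IronWorks}.
Solving the two reaction functions simultaneously: (1 − (0.25)(0.25))p_{IronWorks} = 85.25 + 0.25·82.75, so 0.9375p_{IronWorks} = 105.9375 and p_{IronWorks} = 113.
Then p_{FlexHub} = 82.75 + 0.25·113 = 111.

113, 111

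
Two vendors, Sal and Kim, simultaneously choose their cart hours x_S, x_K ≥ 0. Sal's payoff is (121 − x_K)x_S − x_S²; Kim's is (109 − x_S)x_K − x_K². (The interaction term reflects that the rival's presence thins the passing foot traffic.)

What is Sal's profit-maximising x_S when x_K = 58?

31.5

Expanding Sal's payoff: 121x_S − x_Kx_S − x_S².
∂π/∂x_S = 121 − x_K − 2x_S = 0, so x_S = 60.5 − 0.5x_K.
At x_K = 58: x_S = 60.5 − 0.5·58 = 31.5.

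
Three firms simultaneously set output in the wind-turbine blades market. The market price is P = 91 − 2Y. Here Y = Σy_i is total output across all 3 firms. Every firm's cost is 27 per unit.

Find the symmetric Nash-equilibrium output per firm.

A representative firm's profit is π_i = y_i(91 − 2Y) − 27y_i, with Y = y_i + Σ_{j≠i} y_j.
First-order condition: 64 − 4y_i − 2Σ_{j≠i} y_j = 0.
In a symmetric equilibrium every firm chooses the same y, so Σ_{j≠i} y_j = 2y. The condition becomes 64 − 8y = 0, giving y = 64/8 = 8.

8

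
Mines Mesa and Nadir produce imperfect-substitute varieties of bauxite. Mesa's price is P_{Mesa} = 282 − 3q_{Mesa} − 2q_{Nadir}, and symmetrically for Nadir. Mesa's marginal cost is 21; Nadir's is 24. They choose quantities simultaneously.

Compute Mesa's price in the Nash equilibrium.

Mine Mesa's profit: π = q_{Mesa}(282 − 3q_{Mesa} − 2q_{Nadir}) − 21q_{Mesa}.
∂π/∂q_{Mesa} = 261 − 6q_{Mesa} − 2q_{Nadir} = 0 ⇒ q_{Mesa} = 43.5 − (1/3)q_{Nadir}.
Similarly q_{Nadir} = 43 − (1/3)q_{Mesa}.
Plugging q_{Nadir} into Mesa's best response: q_{Mesa} = 43.5 − (1/3)(43 − (1/3)q_{Mesa}) ⇒ (8/9)q_{Mesa} = 175/6, so q_{Mesa} = 32.8125.
Then q_{Nadir} = 43 − (1/3)·32.8125 = 32.0625.
P_{Mesa} = 282 − 3·32.8125 − 2·32.0625 = 119.4375.

119.4375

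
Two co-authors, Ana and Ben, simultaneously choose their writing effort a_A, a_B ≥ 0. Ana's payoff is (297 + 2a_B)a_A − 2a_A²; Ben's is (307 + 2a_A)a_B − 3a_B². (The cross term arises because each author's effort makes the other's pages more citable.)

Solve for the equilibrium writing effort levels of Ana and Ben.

119.8, 91.1

Expanding Ana's payoff: 297a_A + 2a_Ba_A − 2a_A².
∂π/∂a_A = 297 + 2a_B − 4a_A = 0, so a_A = 74.25 + 0.5a_B.
Likewise for Ben: a_B = 307/6 + (1/3)a_A.
Solving the two reaction functions simultaneously: (1 − (0.5)(1/3))a_A = 74.25 + 0.5·(307/6), so (5/6)a_A = 599/6 and a_A = 119.8.
Then a_B = 307/6 + (1/3)·119.8 = 91.1.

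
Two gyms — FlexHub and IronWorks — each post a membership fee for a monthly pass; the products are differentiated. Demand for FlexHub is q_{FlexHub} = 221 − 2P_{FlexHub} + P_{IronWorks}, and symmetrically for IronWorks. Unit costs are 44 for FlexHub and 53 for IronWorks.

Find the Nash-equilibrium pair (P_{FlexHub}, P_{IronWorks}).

104.2, 107.8

FlexHub's profit: π = (P_{FlexHub} − 44)(221 − 2P_{FlexHub} + P_{IronWorks}).
∂π/∂P_{FlexHub} = 309 − 4P_{FlexHub} + P_{IronWorks} = 0 ⇒ P_{FlexHub} = 77.25 + 0.25P_{IronWorks}.
Similarly P_{IronWorks} = 81.75 + 0.25P_{FlexHub}.
Plugging P_{IronWorks} into FlexHub's best response: P_{FlexHub} = 77.25 + 0.25(81.75 + 0.25P_{FlexHub}) ⇒ 0.9375P_{FlexHub} = 97.6875, so P_{FlexHub} = 104.2.
Then P_{IronWorks} = 81.75 + 0.25·104.2 = 107.8.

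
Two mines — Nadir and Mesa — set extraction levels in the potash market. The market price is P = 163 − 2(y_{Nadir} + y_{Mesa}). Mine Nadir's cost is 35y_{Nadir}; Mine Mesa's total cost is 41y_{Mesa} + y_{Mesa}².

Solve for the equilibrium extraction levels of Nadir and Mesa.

Mine Nadir's profit: π = y_{Nadir}(163 − 2(y_{Nadir} + y_{Mesa})) − 35y_{Nadir}.
∂π/∂y_{Nadir} = 128 − 4y_{Nadir} − 2y_{Mesa} = 0, so y_{Nadir} = 32 − 0.5y_{Mesa}.
For Mesa: ∂π/∂y_{Mesa} = 122 − 6y_{Mesa} − 2y_{Nadir} = 0 ⇒ y_{Mesa} = 61/3 − (1/3)y_{Nadir}.
Solving the two reaction functions simultaneously: (1 − (−0.5)(−1/3))y_{Nadir} = 32 − 0.5·(61/3), so (5/6)y_{Nadir} = 131/6 and y_{Nadir} = 26.2.
Then y_{Mesa} = 61/3 − (1/3)·26.2 = 11.6.

26.2, 11.6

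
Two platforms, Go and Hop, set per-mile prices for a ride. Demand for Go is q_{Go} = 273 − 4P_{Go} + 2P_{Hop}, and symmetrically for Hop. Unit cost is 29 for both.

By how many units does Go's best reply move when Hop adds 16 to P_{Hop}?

4

Go's profit: π = (P_{Go} − 29)(273 − 4P_{Go} + 2P_{Hop}).
∂π/∂P_{Go} = 389 − 8P_{Go} + 2P_{Hop} = 0 ⇒ P_{Go} = 48.625 + 0.25P_{Hop}.
The reaction-function slope is 0.25, so a 16-unit rise in P_{Hop} moves P_{Go} by 0.25 × 16 = 4. Go's best response rises — the actions are strategic complements.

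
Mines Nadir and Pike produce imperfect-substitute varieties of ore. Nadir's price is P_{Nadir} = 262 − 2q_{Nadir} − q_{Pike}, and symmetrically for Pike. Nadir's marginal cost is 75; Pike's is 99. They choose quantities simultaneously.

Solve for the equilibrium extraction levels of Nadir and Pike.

Mine Nadir's profit: π = q_{Nadir}(262 − 2q_{Nadir} − q_{Pike}) − 75q_{Nadir}.
∂π/∂q_{Nadir} = 187 − 4q_{Nadir} − q_{Pike} = 0 ⇒ q_{Nadir} = 46.75 − 0.25q_{Pike}.
Similarly q_{Pike} = 40.75 − 0.25q_{Nadir}.
Substituting the second reaction function into the first: q_{Nadir} = 46.75 − 0.25(40.75 − 0.25q_{Nadir}), which gives 0.9375q_{Nadir} = 36.5625 ⇒ q_{Nadir} = 39.
Then q_{Pike} = 40.75 − 0.25·39 = 31.

39, 31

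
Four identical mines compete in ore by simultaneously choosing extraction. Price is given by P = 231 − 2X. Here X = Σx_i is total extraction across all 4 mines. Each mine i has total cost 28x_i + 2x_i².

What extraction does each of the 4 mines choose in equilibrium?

A representative mine's profit is π_i = x_i(231 − 2X) − 28x_i − 2x_i², with X = x_i + Σ_{j≠i} x_j.
First-order condition: 203 − 8x_i − 2Σ_{j≠i} x_j = 0.
Imposing symmetry (x_j = x for all j) turns Σ_{j≠i} x_j into 3x, so 203 = 14x and x = 14.5.

14.5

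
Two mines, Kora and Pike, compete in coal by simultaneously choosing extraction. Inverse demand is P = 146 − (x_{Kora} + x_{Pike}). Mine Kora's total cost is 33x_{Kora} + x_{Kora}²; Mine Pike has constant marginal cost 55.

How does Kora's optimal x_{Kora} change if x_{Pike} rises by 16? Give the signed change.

Mine Kora's profit: π = x_{Kora}(146 − (x_{Kora} + x_{Pike})) − 33x_{Kora} − x_{Kora}².
∂π/∂x_{Kora} = 113 − 4x_{Kora} − x_{Pike} = 0, so x_{Kora} = 28.25 − 0.25x_{Pike}.
The reaction-function slope is −0.25, so a 16-unit rise in x_{Pike} moves x_{Kora} by −0.25 × 16 = −4. Kora's best response falls — the actions are strategic substitutes.

-4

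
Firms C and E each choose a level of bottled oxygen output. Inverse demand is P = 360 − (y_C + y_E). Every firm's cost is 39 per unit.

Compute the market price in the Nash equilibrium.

146

Firm C's profit: π = y_C(360 − (y_C + y_E)) − 39y_C.
∂π/∂y_C = 321 − 2y_C − y_E = 0, so y_C = 160.5 − 0.5y_E.
By symmetry y_E = y_C; substituting into the reaction function, 1.5y_C = 160.5 and y_C = 107.
Equilibrium price: P = 360 − 214 = 146.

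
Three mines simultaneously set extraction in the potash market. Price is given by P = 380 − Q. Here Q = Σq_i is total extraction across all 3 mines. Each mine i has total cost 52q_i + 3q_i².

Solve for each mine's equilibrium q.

A representative mine's profit is π_i = q_i(380 − Q) − 52q_i − 3q_i², with Q = q_i + Σ_{j≠i} q_j.
First-order condition: 328 − 8q_i − Σ_{j≠i} q_j = 0.
Imposing symmetry (q_j = q for all j) turns Σ_{j≠i} q_j into 2q, so 328 = 10q and q = 32.8.

32.8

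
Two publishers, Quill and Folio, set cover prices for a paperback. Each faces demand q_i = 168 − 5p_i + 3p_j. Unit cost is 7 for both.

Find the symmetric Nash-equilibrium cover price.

Quill's profit: π = (p_{Quill} − 7)(168 − 5p_{Quill} + 3p_{Folio}).
∂π/∂p_{Quill} = 203 − 10p_{Quill} + 3p_{Folio} = 0 ⇒ p_{Quill} = 20.3 + 0.3p_{Folio}.
By symmetry p_{Folio} = p_{Quill}; substituting into the reaction function, 0.7p_{Quill} = 20.3 and p_{Quill} = 29.

29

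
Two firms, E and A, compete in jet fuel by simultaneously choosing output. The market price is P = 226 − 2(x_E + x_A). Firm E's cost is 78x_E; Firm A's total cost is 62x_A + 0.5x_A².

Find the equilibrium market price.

129.5

Firm E's profit: π = x_E(226 − 2(x_E + x_A)) − 78x_E.
∂π/∂x_E = 148 − 4x_E − 2x_A = 0, so x_E = 37 − 0.5x_A.
For A: ∂π/∂x_A = 164 − 5x_A − 2x_E = 0 ⇒ x_A = 32.8 − 0.4x_E.
Plugging x_A into E's best response: x_E = 37 − 0.5(32.8 − 0.4x_E) ⇒ 0.8x_E = 20.6, so x_E = 25.75.
Then x_A = 32.8 − 0.4·25.75 = 22.5.
Equilibrium price: P = 226 − 2·48.25 = 129.5.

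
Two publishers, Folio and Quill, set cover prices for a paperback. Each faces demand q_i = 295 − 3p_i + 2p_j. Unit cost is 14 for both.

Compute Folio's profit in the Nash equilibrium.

14805.1875

Folio's profit: π = (p_{Folio} − 14)(295 − 3p_{Folio} + 2p_{Quill}).
∂π/∂p_{Folio} = 337 − 6p_{Folio} + 2p_{Quill} = 0 ⇒ p_{Folio} = 337/6 + (1/3)p_{Quill}.
By symmetry p_{Quill} = p_{Folio}; substituting into the reaction function, (2/3)p_{Folio} = 337/6 and p_{Folio} = 84.25.
q_{Folio} = 295 − 3·84.25 + 2·84.25 = 210.75.
Profit = (84.25 − 14)·210.75 = 14805.1875.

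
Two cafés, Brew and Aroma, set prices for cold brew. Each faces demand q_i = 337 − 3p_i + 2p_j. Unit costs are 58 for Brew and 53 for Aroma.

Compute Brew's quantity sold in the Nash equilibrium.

Brew's profit: π = (p_{Brew} − 58)(337 − 3p_{Brew} + 2p_{Aroma}).
∂π/∂p_{Brew} = 511 − 6p_{Brew} + 2p_{Aroma} = 0 ⇒ p_{Brew} = 511/6 + (1/3)p_{Aroma}.
Similarly p_{Aroma} = 248/3 + (1/3)p_{Brew}.
Solving the two reaction functions simultaneously: (1 − (1/3)(1/3))p_{Brew} = 511/6 + (1/3)·(248/3), so (8/9)p_{Brew} = 2029/18 and p_{Brew} = 126.8125.
Then p_{Aroma} = 248/3 + (1/3)·126.8125 = 124.9375.
q_{Brew} = 337 − 3·126.8125 + 2·124.9375 = 206.4375.

206.4375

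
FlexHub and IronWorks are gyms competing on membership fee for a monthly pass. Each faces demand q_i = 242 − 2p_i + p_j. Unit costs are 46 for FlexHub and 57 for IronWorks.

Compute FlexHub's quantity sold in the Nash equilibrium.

133.6

FlexHub's profit: π = (p_{FlexHub} − 46)(242 − 2p_{FlexHub} + p_{IronWorks}).
∂π/∂p_{FlexHub} = 334 − 4p_{FlexHub} + p_{IronWorks} = 0 ⇒ p_{FlexHub} = 83.5 + 0.25p_{IronWorks}.
Similarly p_{IronWorks} = 89 + 0.25p_{FlexHub}.
Plugging p_{IronWorks} into FlexHub's best response: p_{FlexHub} = 83.5 + 0.25(89 + 0.25p_{FlexHub}) ⇒ 0.9375p_{FlexHub} = 105.75, so p_{FlexHub} = 112.8.
Then p_{IronWorks} = 89 + 0.25·112.8 = 117.2.
q_{FlexHub} = 242 − 2·112.8 + 117.2 = 133.6.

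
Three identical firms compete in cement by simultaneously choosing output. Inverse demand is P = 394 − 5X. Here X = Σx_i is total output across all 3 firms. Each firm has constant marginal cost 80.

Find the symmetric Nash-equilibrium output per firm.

A representative firm's profit is π_i = x_i(394 − 5X) − 80x_i, with X = x_i + Σ_{j≠i} x_j.
First-order condition: 314 − 10x_i − 5Σ_{j≠i} x_j = 0.
Imposing symmetry (x_j = x for all j) turns Σ_{j≠i} x_j into 2x, so 314 = 20x and x = 15.7.

15.7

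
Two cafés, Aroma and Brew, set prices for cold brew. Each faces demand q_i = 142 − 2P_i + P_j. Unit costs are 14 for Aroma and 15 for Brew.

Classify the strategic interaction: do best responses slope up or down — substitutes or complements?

Aroma's profit: π = (P_{Aroma} − 14)(142 − 2P_{Aroma} + P_{Brew}).
∂π/∂P_{Aroma} = 170 − 4P_{Aroma} + P_{Brew} = 0 ⇒ P_{Aroma} = 42.5 + 0.25P_{Brew}.
The best-response slope dP_{Aroma}/dP_{Brew} = 0.25 > 0: the reaction function is upward-sloping, so the choices are strategic complements.

strategic complements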